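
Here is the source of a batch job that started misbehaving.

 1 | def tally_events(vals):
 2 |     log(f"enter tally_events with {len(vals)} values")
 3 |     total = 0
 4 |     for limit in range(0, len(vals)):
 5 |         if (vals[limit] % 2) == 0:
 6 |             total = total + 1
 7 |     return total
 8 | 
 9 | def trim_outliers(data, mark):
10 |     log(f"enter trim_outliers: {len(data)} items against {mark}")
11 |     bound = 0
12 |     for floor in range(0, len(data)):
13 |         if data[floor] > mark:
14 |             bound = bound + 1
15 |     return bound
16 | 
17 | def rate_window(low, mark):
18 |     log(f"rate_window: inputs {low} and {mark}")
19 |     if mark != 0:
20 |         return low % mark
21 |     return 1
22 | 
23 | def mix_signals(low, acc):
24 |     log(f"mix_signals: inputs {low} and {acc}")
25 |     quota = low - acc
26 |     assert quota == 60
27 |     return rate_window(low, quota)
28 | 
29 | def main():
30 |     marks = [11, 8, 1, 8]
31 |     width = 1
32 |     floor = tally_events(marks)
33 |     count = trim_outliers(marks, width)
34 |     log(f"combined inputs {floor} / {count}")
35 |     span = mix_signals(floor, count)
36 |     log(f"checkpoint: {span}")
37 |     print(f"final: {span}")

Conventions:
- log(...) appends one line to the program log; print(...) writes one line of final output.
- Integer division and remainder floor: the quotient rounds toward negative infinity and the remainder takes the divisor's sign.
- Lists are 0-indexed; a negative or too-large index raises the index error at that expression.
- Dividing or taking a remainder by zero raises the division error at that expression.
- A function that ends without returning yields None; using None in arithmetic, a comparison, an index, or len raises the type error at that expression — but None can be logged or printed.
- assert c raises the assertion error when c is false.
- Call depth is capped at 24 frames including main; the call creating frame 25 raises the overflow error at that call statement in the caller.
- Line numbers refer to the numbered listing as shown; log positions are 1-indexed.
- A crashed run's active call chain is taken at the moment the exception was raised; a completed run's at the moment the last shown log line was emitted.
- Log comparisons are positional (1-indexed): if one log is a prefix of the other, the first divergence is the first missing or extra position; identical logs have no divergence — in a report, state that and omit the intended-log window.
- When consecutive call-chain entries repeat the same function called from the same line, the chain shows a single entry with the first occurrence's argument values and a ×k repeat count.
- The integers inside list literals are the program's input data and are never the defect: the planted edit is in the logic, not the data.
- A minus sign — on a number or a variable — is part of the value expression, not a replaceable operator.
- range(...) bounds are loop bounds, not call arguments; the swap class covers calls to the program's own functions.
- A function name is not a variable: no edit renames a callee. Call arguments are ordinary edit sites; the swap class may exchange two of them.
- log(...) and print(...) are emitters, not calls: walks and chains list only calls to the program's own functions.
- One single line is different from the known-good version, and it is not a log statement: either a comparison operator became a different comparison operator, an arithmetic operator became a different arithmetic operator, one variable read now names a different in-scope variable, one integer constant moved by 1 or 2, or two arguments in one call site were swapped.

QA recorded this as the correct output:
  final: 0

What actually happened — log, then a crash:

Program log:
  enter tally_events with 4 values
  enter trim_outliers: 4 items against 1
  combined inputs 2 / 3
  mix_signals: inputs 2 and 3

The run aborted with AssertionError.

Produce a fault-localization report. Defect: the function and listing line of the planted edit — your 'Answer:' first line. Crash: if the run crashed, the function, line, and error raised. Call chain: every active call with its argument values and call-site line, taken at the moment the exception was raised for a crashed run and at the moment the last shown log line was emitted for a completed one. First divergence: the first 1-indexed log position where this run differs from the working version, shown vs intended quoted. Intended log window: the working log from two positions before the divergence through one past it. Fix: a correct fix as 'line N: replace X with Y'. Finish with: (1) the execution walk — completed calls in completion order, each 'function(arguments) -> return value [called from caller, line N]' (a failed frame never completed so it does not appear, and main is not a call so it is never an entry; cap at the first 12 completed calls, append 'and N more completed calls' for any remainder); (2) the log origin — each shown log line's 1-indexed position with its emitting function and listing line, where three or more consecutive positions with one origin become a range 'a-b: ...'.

Answer: the defect is in mix_signals at line 26.
Key fact: After 4 matching log lines the faulty run goes silent, while the working version continues with 'rate_window: inputs 2 and -1'.
Crash: mix_signals, line 26, AssertionError.
Call chain: main -> mix_signals(2, 3) (called at line 35).
First divergence: position 5 (shown log ended at 4 lines; the working version continues: 'rate_window: inputs 2 and -1').
Intended log window:
  3: combined inputs 2 / 3
  4: mix_signals: inputs 2 and 3
  5: rate_window: inputs 2 and -1
  6: checkpoint: 0
Execution walk:
  tally_events([11, 8, 1, 8]) -> 2  [called from main, line 32]
  trim_outliers([11, 8, 1, 8], 1) -> 3  [called from main, line 33]
Log origins:
  1: emitted by tally_events (line 2)
  2: emitted by trim_outliers (line 10)
  3: emitted by main (line 34)
  4: emitted by mix_signals (line 24)
A correct fix: line 26: replace `==` with `<=`.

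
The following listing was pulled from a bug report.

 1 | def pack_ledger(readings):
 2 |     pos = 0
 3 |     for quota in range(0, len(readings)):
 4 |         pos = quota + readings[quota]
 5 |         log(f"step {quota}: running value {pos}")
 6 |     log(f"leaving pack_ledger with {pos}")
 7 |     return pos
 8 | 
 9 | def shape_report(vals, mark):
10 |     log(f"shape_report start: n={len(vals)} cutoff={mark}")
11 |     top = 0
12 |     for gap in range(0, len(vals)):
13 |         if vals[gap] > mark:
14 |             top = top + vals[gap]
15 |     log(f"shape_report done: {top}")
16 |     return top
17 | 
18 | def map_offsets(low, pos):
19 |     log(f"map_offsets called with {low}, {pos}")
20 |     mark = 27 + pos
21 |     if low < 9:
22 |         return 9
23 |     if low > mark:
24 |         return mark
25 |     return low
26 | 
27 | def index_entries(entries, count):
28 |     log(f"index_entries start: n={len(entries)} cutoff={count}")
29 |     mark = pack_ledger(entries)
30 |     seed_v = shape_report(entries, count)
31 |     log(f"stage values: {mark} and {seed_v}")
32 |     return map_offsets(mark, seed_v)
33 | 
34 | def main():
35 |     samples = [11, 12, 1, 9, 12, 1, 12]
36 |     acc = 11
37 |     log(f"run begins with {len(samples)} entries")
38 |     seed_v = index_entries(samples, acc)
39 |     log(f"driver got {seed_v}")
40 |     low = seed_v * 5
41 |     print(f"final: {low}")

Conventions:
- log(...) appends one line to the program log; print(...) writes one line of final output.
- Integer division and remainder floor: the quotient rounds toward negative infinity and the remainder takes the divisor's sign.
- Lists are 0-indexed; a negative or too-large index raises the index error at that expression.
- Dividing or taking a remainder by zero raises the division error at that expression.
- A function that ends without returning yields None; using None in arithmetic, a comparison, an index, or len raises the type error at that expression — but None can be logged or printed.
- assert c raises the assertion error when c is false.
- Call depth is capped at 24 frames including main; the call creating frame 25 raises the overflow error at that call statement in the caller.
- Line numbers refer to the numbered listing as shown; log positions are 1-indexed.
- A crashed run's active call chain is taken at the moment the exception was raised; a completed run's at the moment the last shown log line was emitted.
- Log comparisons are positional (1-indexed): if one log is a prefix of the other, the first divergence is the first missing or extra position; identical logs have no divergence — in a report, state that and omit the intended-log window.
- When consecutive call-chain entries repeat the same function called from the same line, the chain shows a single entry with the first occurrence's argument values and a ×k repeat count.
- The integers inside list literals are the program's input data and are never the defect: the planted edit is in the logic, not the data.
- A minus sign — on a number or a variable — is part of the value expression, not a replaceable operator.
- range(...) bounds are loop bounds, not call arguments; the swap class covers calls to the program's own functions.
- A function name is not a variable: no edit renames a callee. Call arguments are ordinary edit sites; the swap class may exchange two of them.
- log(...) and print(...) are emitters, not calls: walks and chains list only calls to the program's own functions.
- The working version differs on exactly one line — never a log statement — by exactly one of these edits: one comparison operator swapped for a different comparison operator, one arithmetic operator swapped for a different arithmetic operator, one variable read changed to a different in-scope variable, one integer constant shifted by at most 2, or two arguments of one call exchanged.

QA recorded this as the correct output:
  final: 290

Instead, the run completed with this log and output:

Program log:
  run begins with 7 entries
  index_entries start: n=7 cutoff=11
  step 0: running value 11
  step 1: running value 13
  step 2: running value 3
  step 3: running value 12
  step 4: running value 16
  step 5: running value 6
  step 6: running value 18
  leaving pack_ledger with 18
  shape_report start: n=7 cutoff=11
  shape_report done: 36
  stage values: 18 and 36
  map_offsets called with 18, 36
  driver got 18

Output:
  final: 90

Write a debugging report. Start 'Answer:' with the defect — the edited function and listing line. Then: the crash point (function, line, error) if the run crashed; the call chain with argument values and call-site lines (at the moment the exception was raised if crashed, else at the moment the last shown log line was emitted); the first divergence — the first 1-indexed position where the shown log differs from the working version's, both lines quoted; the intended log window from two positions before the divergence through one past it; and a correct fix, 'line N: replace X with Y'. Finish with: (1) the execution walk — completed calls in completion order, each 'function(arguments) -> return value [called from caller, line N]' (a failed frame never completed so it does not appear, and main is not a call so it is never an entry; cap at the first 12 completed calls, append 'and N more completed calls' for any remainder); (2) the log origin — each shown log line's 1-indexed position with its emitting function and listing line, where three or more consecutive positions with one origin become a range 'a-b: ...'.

Answer: the defect is in pack_ledger at line 4.
Key fact: At log position 4 the runs split — shown 'step 1: running value 13', but the working version logs 'step 1: running value 23'.
Call chain: main.
First divergence: position 4; shown 'step 1: running value 13' vs intended 'step 1: running value 23'.
Intended log window:
  2: index_entries start: n=7 cutoff=11
  3: step 0: running value 11
  4: step 1: running value 23
  5: step 2: running value 24
Execution walk:
  pack_ledger([11, 12, 1, 9, 12, 1, 12]) -> 18  [called from index_entries, line 29]
  shape_report([11, 12, 1, 9, 12, 1, 12], 11) -> 36  [called from index_entries, line 30]
  map_offsets(18, 36) -> 18  [called from index_entries, line 32]
  index_entries([11, 12, 1, 9, 12, 1, 12], 11) -> 18  [called from main, line 38]
Log line origins:
  1 — main, line 37
  2 — index_entries, line 28
  3-9 — pack_ledger, line 5
  10 — pack_ledger, line 6
  11 — shape_report, line 10
  12 — shape_report, line 15
  13 — index_entries, line 31
  14 — map_offsets, line 19
  15 — main, line 39
A correct fix: line 4: replace `quota + readings[quota]` with `pos + readings[quota]`.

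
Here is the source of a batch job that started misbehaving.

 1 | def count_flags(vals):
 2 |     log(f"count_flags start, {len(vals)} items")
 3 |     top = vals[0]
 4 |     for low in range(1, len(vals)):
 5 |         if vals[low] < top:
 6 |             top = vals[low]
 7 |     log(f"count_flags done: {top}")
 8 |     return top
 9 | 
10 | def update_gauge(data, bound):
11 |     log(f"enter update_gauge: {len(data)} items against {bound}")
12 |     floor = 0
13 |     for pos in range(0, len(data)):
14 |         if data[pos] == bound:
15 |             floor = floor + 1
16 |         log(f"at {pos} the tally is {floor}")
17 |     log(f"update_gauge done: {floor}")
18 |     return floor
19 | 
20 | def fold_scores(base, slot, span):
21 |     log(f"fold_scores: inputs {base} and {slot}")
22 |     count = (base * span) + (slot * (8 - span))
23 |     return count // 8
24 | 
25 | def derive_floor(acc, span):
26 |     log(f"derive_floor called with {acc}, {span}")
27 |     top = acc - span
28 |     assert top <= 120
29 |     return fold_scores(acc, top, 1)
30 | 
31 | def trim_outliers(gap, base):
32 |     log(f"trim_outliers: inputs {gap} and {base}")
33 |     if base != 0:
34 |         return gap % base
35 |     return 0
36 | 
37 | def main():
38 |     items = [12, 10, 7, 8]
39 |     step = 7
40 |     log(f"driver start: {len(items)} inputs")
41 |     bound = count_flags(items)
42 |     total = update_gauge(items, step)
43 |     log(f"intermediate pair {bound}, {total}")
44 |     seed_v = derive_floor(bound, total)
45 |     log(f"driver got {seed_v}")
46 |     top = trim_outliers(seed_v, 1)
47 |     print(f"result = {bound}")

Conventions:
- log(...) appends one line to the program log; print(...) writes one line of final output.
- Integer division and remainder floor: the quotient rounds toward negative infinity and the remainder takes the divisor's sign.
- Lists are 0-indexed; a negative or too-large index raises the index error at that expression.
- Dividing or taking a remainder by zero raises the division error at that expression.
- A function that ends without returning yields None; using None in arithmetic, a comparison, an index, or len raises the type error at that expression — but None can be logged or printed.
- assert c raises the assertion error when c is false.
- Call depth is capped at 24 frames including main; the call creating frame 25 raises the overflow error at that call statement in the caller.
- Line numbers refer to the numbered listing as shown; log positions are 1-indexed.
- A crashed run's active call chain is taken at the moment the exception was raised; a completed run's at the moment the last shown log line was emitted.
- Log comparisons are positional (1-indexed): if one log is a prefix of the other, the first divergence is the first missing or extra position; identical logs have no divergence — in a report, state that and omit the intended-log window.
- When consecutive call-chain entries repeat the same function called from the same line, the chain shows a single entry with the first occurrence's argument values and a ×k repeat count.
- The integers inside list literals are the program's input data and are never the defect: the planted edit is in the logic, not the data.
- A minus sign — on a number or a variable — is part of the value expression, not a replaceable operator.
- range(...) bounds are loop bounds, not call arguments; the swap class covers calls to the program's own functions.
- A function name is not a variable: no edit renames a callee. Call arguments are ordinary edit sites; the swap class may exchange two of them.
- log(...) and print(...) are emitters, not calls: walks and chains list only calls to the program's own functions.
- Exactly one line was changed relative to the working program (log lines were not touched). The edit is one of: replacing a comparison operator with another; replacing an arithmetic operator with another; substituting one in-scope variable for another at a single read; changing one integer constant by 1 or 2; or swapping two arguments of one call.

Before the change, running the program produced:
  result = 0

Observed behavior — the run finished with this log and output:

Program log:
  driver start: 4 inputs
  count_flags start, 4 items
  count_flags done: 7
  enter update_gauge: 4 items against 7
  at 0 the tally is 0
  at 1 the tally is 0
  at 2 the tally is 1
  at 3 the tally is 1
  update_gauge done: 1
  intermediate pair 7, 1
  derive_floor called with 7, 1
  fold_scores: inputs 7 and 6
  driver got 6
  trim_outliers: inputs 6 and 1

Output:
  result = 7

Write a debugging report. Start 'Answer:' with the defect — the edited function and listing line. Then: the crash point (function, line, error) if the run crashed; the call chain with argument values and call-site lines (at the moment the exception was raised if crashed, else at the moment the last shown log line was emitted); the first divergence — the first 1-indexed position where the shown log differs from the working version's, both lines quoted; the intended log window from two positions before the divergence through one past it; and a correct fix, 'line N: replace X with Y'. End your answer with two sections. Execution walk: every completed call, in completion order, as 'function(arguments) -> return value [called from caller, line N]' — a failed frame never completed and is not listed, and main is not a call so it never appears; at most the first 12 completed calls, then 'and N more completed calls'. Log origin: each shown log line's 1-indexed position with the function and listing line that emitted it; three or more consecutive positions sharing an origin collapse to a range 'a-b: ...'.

Answer: the defect is in main at line 47.
Key observation: The two runs log identically and part ways only at the printed values.
Call chain: main -> trim_outliers(6, 1) (called at line 46).
First divergence: none; the two logs match at every position.
Execution walk:
  count_flags([12, 10, 7, 8]) -> 7  [called from main, line 41]
  update_gauge([12, 10, 7, 8], 7) -> 1  [called from main, line 42]
  fold_scores(7, 6, 1) -> 6  [called from derive_floor, line 29]
  derive_floor(7, 1) -> 6  [called from main, line 44]
  trim_outliers(6, 1) -> 0  [called from main, line 46]
Log line origins:
  1: from main, line 40
  2: from count_flags, line 2
  3: from count_flags, line 7
  4: from update_gauge, line 11
  5-8: from update_gauge, line 16
  9: from update_gauge, line 17
  10: from main, line 43
  11: from derive_floor, line 26
  12: from fold_scores, line 21
  13: from main, line 45
  14: from trim_outliers, line 32
A correct fix: line 47: replace `bound` with `top`.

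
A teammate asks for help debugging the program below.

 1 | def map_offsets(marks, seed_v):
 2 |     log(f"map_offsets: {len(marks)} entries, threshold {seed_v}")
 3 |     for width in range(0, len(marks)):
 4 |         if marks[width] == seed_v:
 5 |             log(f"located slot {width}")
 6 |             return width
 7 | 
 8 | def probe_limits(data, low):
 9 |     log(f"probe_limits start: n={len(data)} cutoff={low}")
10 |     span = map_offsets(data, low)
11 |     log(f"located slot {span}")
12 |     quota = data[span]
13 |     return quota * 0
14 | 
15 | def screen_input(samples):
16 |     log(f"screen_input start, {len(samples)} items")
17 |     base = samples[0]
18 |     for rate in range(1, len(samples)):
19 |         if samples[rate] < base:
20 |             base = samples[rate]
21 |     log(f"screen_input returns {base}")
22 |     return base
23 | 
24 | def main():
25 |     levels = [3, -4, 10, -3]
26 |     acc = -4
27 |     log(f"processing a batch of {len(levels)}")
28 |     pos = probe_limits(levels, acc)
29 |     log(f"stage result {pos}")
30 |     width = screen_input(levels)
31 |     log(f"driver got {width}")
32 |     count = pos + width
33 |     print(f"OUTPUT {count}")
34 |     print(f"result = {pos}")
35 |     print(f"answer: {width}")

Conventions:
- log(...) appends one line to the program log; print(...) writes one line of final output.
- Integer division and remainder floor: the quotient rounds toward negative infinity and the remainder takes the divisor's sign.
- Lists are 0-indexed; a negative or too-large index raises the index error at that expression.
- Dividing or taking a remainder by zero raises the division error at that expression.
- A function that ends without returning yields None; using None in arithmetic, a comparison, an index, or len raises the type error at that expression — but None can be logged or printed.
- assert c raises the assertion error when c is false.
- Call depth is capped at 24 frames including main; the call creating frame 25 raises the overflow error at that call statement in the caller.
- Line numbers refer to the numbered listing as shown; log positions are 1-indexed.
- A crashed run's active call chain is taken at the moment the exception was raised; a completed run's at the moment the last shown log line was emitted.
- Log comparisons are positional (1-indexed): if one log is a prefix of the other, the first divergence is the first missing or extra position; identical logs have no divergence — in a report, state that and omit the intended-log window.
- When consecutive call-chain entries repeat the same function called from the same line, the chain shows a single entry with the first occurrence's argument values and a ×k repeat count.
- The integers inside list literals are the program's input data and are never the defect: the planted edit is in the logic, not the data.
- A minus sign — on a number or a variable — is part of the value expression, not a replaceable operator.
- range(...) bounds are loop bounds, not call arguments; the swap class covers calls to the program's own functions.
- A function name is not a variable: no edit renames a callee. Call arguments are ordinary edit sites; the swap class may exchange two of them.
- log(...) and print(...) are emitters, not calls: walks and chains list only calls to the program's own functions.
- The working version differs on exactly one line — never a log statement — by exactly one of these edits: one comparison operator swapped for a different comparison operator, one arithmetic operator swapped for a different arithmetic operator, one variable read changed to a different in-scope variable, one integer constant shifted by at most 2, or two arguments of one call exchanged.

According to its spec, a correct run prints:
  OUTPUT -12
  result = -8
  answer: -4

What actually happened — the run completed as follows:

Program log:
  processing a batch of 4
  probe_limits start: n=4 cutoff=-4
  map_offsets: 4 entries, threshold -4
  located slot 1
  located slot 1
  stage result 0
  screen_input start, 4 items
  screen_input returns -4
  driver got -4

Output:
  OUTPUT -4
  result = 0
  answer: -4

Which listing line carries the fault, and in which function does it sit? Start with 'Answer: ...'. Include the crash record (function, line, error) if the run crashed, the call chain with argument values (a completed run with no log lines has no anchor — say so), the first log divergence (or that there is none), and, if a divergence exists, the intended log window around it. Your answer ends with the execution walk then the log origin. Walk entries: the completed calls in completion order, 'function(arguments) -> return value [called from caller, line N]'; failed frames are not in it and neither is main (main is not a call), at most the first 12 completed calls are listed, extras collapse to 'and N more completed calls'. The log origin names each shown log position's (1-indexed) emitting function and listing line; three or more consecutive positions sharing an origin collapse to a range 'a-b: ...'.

Answer: the defect is in probe_limits at line 13.
Key observation: At log position 6 the runs split — shown 'stage result 0', but the working version logs 'stage result -8'.
Call chain: main.
First divergence: at position 6 the run shows 'stage result 0' where the working version logs 'stage result -8'.
Intended log window:
  4: located slot 1
  5: located slot 1
  6: stage result -8
  7: screen_input start, 4 items
Execution walk:
  map_offsets([3, -4, 10, -3], -4) -> 1  [called from probe_limits, line 10]
  probe_limits([3, -4, 10, -3], -4) -> 0  [called from main, line 28]
  screen_input([3, -4, 10, -3]) -> -4  [called from main, line 30]
Origin of each log line:
  1: from main, line 27
  2: from probe_limits, line 9
  3: from map_offsets, line 2
  4: from map_offsets, line 5
  5: from probe_limits, line 11
  6: from main, line 29
  7: from screen_input, line 16
  8: from screen_input, line 21
  9: from main, line 31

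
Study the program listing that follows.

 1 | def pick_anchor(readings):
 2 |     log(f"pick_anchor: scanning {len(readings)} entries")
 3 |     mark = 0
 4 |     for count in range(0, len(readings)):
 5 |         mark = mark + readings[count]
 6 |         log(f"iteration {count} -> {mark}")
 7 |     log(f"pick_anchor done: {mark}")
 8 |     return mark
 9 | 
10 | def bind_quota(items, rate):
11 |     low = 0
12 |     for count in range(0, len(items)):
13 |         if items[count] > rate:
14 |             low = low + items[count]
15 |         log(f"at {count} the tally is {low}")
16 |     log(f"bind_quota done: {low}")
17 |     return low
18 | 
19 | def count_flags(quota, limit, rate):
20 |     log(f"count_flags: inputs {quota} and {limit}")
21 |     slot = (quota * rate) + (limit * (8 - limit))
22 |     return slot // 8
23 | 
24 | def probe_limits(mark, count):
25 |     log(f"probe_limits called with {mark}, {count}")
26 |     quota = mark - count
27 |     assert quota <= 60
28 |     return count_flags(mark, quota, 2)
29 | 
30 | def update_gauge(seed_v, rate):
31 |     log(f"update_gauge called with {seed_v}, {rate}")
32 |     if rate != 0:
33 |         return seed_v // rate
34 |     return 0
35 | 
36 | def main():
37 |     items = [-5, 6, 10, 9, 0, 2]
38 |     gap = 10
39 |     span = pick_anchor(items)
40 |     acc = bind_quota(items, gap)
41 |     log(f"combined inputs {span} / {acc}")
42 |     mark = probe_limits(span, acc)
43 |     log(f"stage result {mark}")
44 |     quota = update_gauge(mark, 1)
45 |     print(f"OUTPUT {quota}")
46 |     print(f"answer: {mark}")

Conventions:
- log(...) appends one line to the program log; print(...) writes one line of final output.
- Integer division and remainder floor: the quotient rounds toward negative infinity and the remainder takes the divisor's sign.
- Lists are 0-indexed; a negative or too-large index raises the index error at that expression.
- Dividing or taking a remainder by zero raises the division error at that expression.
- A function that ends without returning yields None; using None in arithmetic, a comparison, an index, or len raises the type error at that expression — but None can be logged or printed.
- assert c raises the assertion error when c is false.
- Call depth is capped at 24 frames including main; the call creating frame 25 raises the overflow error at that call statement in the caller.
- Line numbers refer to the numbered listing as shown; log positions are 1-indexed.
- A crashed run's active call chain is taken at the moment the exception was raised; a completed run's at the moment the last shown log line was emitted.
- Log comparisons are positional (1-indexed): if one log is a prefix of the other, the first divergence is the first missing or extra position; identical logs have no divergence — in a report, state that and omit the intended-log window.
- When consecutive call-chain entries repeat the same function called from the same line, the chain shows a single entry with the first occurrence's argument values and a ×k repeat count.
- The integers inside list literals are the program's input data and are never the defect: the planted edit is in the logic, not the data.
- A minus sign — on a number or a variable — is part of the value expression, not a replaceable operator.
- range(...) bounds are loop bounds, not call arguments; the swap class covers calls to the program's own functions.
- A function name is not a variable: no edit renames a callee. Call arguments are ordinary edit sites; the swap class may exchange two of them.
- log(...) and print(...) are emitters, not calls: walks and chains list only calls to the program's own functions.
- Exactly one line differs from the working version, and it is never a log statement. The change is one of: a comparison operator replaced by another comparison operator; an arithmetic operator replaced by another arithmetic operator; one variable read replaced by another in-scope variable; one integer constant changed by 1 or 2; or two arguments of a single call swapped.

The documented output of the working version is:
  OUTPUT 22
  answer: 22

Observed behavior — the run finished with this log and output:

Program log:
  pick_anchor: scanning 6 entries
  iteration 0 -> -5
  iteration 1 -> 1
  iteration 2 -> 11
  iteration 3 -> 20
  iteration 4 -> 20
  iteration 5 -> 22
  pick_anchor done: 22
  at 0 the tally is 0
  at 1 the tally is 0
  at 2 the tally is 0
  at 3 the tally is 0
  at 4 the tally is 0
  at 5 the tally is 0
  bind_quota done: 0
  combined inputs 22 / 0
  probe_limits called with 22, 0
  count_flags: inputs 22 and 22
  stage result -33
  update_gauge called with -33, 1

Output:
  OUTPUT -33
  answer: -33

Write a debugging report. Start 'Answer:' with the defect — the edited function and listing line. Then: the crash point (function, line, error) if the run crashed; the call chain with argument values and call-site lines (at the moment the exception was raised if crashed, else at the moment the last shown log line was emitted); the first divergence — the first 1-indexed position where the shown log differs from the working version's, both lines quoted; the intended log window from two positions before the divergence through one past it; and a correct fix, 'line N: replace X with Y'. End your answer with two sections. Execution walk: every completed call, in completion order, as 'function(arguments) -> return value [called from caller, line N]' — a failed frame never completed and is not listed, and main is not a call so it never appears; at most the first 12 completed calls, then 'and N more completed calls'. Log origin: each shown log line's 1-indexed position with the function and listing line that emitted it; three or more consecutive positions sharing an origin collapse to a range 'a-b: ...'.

Answer: the defect is in count_flags at line 21.
Core observation: Log line 19 is where behavior first shows: 'stage result -33' appears instead of 'stage result 22'.
Call chain: main -> update_gauge(-33, 1) (called at line 44).
First divergence: position 19 — the shown line 'stage result -33' should read 'stage result 22'.
Intended log window:
  17: probe_limits called with 22, 0
  18: count_flags: inputs 22 and 22
  19: stage result 22
  20: update_gauge called with 22, 1
Execution walk:
  pick_anchor([-5, 6, 10, 9, 0, 2]) -> 22  [called from main, line 39]
  bind_quota([-5, 6, 10, 9, 0, 2], 10) -> 0  [called from main, line 40]
  count_flags(22, 22, 2) -> -33  [called from probe_limits, line 28]
  probe_limits(22, 0) -> -33  [called from main, line 42]
  update_gauge(-33, 1) -> -33  [called from main, line 44]
Log origin:
  1: logged in pick_anchor at line 2
  2-7: logged in pick_anchor at line 6
  8: logged in pick_anchor at line 7
  9-14: logged in bind_quota at line 15
  15: logged in bind_quota at line 16
  16: logged in main at line 41
  17: logged in probe_limits at line 25
  18: logged in count_flags at line 20
  19: logged in main at line 43
  20: logged in update_gauge at line 31
A correct fix: line 21: replace `8 - limit` with `8 - rate`.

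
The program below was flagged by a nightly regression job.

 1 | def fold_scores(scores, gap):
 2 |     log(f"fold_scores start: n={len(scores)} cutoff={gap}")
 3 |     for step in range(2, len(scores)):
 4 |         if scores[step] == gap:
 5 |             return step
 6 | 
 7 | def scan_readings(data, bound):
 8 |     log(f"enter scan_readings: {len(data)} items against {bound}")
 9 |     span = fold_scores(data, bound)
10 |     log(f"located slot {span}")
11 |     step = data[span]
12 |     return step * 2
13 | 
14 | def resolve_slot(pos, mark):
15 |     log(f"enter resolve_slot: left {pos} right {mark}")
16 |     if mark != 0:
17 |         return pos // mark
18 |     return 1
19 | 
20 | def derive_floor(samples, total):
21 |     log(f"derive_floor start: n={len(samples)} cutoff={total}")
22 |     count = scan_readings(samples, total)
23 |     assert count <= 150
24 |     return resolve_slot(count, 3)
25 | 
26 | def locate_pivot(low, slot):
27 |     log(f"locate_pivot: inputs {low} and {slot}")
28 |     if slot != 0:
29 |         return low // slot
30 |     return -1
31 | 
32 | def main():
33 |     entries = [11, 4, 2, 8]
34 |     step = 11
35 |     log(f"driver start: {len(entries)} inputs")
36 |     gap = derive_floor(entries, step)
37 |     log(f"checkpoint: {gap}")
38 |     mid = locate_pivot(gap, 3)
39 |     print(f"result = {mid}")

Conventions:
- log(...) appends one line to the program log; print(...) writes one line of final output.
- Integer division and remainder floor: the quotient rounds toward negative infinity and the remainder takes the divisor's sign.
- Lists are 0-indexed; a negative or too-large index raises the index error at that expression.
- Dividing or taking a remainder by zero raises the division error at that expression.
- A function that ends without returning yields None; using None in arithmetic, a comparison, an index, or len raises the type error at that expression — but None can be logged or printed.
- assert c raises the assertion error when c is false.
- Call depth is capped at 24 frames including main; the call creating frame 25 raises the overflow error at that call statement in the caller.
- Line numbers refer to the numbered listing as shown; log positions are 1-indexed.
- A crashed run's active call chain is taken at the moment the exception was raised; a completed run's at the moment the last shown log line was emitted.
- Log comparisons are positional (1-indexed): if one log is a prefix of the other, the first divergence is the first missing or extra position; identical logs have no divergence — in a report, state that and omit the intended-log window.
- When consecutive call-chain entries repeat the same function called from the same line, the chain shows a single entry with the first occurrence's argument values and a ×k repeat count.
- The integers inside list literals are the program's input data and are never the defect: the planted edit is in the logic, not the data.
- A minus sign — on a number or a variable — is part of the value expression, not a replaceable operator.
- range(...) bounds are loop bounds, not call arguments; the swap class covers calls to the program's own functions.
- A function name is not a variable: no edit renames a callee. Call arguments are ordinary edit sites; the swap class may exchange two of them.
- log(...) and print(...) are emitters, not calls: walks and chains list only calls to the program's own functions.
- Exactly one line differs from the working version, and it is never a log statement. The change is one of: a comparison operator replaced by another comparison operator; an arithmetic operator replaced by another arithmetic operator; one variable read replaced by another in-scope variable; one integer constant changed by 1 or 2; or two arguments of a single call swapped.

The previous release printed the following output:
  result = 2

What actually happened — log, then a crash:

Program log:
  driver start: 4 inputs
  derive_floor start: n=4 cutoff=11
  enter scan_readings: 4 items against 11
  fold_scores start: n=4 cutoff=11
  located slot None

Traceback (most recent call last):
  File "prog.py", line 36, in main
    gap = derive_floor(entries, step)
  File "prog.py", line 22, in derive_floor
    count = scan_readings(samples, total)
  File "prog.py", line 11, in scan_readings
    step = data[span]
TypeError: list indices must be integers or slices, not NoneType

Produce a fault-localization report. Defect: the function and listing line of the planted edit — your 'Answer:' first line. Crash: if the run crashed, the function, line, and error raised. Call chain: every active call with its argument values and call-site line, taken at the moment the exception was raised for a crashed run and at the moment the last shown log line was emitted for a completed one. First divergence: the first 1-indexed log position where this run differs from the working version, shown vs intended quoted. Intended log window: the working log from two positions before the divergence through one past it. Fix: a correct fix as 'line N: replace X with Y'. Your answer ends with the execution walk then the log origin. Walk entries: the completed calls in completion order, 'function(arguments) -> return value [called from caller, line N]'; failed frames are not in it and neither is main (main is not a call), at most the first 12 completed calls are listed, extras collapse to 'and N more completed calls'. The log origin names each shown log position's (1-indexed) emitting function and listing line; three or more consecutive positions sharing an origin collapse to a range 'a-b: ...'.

Answer: the defect is in fold_scores at line 3.
Key fact: Position 5 is the first bad log line: 'located slot None' should read 'located slot 0'.
Crash: scan_readings, line 11, TypeError.
Call chain: main -> derive_floor([11, 4, 2, 8], 11) (called at line 36) -> scan_readings([11, 4, 2, 8], 11) (called at line 22).
First divergence: position 5 — the shown line 'located slot None' should read 'located slot 0'.
Intended log window:
  3: enter scan_readings: 4 items against 11
  4: fold_scores start: n=4 cutoff=11
  5: located slot 0
  6: enter resolve_slot: left 22 right 3
Execution walk:
  fold_scores([11, 4, 2, 8], 11) -> None  [called from scan_readings, line 9]
Origin of each log line:
  1 — main, line 35
  2 — derive_floor, line 21
  3 — scan_readings, line 8
  4 — fold_scores, line 2
  5 — scan_readings, line 10
A correct fix: line 3: replace `2` with `0`.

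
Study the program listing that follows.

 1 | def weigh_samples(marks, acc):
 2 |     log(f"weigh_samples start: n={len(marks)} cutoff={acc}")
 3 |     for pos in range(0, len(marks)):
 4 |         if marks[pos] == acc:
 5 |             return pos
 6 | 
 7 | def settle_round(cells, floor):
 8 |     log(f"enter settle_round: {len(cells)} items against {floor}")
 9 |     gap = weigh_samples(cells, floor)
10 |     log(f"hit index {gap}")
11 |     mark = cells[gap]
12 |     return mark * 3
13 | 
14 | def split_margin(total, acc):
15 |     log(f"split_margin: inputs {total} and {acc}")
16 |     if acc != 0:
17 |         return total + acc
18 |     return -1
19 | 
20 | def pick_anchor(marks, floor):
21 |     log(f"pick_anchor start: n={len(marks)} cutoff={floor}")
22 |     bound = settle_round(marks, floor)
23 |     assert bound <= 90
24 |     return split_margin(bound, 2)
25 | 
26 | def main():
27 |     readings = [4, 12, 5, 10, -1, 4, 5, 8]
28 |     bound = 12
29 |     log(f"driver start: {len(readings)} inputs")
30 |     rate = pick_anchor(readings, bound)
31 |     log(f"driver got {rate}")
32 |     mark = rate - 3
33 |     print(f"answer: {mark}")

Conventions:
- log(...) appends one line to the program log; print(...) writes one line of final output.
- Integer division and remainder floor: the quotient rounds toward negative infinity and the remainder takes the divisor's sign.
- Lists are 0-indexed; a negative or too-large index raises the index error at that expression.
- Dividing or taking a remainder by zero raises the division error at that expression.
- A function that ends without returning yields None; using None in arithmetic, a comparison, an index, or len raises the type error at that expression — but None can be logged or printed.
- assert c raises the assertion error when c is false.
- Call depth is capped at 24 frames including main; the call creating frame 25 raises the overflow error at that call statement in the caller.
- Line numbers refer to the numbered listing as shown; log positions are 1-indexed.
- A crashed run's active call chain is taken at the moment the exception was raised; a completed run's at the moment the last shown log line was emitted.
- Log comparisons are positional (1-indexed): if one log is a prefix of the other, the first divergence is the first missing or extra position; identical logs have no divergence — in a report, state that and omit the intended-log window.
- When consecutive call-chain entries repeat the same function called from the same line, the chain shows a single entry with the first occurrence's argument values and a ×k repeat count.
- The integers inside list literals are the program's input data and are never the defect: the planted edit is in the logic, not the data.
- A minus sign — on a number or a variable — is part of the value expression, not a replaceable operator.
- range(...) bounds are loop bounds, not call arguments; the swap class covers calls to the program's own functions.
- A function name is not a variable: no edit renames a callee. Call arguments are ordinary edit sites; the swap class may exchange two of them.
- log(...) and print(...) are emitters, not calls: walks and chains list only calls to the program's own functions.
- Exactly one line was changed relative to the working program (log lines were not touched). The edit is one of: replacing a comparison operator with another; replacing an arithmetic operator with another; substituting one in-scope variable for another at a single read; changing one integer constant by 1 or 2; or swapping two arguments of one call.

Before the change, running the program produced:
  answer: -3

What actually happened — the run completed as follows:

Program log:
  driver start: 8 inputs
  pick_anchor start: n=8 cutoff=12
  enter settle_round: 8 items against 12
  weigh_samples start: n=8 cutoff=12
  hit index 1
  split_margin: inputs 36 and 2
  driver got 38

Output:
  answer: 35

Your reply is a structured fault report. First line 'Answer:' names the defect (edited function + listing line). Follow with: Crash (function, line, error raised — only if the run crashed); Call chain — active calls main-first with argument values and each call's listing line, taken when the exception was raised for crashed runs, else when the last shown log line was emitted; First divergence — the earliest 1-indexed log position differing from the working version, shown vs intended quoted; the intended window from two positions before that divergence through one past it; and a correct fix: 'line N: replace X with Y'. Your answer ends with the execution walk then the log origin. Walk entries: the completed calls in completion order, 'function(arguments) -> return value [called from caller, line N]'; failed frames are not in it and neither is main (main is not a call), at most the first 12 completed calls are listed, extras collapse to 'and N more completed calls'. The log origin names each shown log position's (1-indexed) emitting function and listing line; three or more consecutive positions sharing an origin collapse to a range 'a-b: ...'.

Answer: the defect is in split_margin at line 17.
Key fact: The log first diverges at position 7: the faulty run prints 'driver got 38' where the working version prints 'driver got 0'.
Call chain: main.
First divergence: at position 7 the run shows 'driver got 38' where the working version logs 'driver got 0'.
Intended log window:
  5: hit index 1
  6: split_margin: inputs 36 and 2
  7: driver got 0
Execution walk:
  weigh_samples([4, 12, 5, 10, -1, 4, 5, 8], 12) -> 1  [called from settle_round, line 9]
  settle_round([4, 12, 5, 10, -1, 4, 5, 8], 12) -> 36  [called from pick_anchor, line 22]
  split_margin(36, 2) -> 38  [called from pick_anchor, line 24]
  pick_anchor([4, 12, 5, 10, -1, 4, 5, 8], 12) -> 38  [called from main, line 30]
Log line origins:
  1: emitted by main (line 29)
  2: emitted by pick_anchor (line 21)
  3: emitted by settle_round (line 8)
  4: emitted by weigh_samples (line 2)
  5: emitted by settle_round (line 10)
  6: emitted by split_margin (line 15)
  7: emitted by main (line 31)
A correct fix: line 17: replace `+` with `%`.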